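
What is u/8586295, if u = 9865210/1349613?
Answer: 1973042/2317635070767 ≈ 8.5132e-7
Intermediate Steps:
u = 9865210/1349613 (u = 9865210*(1/1349613) = 9865210/1349613 ≈ 7.3097)
u/8586295 = (9865210/1349613)/8586295 = (9865210/1349613)*(1/8586295) = 1973042/2317635070767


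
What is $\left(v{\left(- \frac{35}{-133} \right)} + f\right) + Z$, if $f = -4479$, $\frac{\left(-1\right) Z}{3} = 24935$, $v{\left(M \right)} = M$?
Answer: $- \frac{1506391}{19} \approx -79284.0$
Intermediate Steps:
$Z = -74805$ ($Z = \left(-3\right) 24935 = -74805$)
$\left(v{\left(- \frac{35}{-133} \right)} + f\right) + Z = \left(- \frac{35}{-133} - 4479\right) - 74805 = \left(\left(-35\right) \left(- \frac{1}{133}\right) - 4479\right) - 74805 = \left(\frac{5}{19} - 4479\right) - 74805 = - \frac{85096}{19} - 74805 = - \frac{1506391}{19}$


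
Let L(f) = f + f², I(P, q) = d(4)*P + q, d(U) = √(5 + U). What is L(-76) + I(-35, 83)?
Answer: 5678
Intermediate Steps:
I(P, q) = q + 3*P (I(P, q) = √(5 + 4)*P + q = √9*P + q = 3*P + q = q + 3*P)
L(-76) + I(-35, 83) = -76*(1 - 76) + (83 + 3*(-35)) = -76*(-75) + (83 - 105) = 5700 - 22 = 5678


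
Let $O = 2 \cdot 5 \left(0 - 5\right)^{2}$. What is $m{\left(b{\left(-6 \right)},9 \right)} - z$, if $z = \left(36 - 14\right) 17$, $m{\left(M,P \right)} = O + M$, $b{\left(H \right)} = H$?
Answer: $-130$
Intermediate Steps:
$O = 250$ ($O = 10 \left(-5\right)^{2} = 10 \cdot 25 = 250$)
$m{\left(M,P \right)} = 250 + M$
$z = 374$ ($z = 22 \cdot 17 = 374$)
$m{\left(b{\left(-6 \right)},9 \right)} - z = \left(250 - 6\right) - 374 = 244 - 374 = -130$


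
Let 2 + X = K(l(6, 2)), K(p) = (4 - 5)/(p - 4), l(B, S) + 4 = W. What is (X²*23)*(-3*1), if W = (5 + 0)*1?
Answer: -575/3 ≈ -191.67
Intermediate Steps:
W = 5 (W = 5*1 = 5)
l(B, S) = 1 (l(B, S) = -4 + 5 = 1)
K(p) = -1/(-4 + p)
X = -5/3 (X = -2 - 1/(-4 + 1) = -2 - 1/(-3) = -2 - 1*(-⅓) = -2 + ⅓ = -5/3 ≈ -1.6667)
(X²*23)*(-3*1) = ((-5/3)²*23)*(-3*1) = ((25/9)*23)*(-3) = (575/9)*(-3) = -575/3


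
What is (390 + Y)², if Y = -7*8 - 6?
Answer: 107584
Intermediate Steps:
Y = -62 (Y = -56 - 6 = -62)
(390 + Y)² = (390 - 62)² = 328² = 107584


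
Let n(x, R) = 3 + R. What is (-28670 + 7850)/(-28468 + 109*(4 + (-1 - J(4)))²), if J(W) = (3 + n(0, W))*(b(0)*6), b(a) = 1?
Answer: -20820/325673 ≈ -0.063929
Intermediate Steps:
J(W) = 36 + 6*W (J(W) = (3 + (3 + W))*(1*6) = (6 + W)*6 = 36 + 6*W)
(-28670 + 7850)/(-28468 + 109*(4 + (-1 - J(4)))²) = (-28670 + 7850)/(-28468 + 109*(4 + (-1 - (36 + 6*4)))²) = -20820/(-28468 + 109*(4 + (-1 - (36 + 24)))²) = -20820/(-28468 + 109*(4 + (-1 - 1*60))²) = -20820/(-28468 + 109*(4 + (-1 - 60))²) = -20820/(-28468 + 109*(4 - 61)²) = -20820/(-28468 + 109*(-57)²) = -20820/(-28468 + 109*3249) = -20820/(-28468 + 354141) = -20820/325673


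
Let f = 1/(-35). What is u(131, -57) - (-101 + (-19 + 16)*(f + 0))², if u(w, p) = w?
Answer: -12314549/1225 ≈ -10053.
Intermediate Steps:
f = -1/35 ≈ -0.028571
u(131, -57) - (-101 + (-19 + 16)*(f + 0))² = 131 - (-101 + (-19 + 16)*(-1/35 + 0))² = 131 - (-101 - 3*(-1/35))² = 131 - (-101 + 3/35)² = 131 - (-3532/35)² = 131 - 1*12475024/1225 = 131 - 12475024/1225 = -12314549/1225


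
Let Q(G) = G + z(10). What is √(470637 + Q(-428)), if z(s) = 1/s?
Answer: √47020910/10 ≈ 685.72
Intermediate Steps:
Q(G) = ⅒ + G (Q(G) = G + 1/10 = G + ⅒ = ⅒ + G)
√(470637 + Q(-428)) = √(470637 + (⅒ - 428)) = √(470637 - 4279/10) = √(4702091/10) = √47020910/10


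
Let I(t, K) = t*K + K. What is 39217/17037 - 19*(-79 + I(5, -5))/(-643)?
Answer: -10067096/10954791 ≈ -0.91897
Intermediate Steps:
I(t, K) = K + K*t (I(t, K) = K*t + K = K + K*t)
39217/17037 - 19*(-79 + I(5, -5))/(-643) = 39217/17037 - 19*(-79 - 5*(1 + 5))/(-643) = 39217*(1/17037) - 19*(-79 - 5*6)*(-1/643) = 39217/17037 - 19*(-79 - 30)*(-1/643) = 39217/17037 - 19*(-109)*(-1/643) = 39217/17037 + 2071*(-1/643) = 39217/17037 - 2071/643 = -10067096/10954791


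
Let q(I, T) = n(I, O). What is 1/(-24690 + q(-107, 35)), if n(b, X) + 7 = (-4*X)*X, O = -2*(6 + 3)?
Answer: -1/25993 ≈ -3.8472e-5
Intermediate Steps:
O = -18 (O = -2*9 = -18)
n(b, X) = -7 - 4*X² (n(b, X) = -7 + (-4*X)*X = -7 - 4*X²)
q(I, T) = -1303 (q(I, T) = -7 - 4*(-18)² = -7 - 4*324 = -7 - 1296 = -1303)
1/(-24690 + q(-107, 35)) = 1/(-24690 - 1303) = 1/(-25993) = -1/25993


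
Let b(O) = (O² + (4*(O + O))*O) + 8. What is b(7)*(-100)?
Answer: -44900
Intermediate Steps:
b(O) = 8 + 9*O² (b(O) = (O² + (4*(2*O))*O) + 8 = (O² + (8*O)*O) + 8 = (O² + 8*O²) + 8 = 9*O² + 8 = 8 + 9*O²)
b(7)*(-100) = (8 + 9*7²)*(-100) = (8 + 9*49)*(-100) = (8 + 441)*(-100) = 449*(-100) = -44900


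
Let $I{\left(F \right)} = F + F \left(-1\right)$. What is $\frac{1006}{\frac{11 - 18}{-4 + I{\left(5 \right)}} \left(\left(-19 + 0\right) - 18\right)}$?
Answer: $- \frac{4024}{259} \approx -15.537$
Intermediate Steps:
$I{\left(F \right)} = 0$ ($I{\left(F \right)} = F - F = 0$)
$\frac{1006}{\frac{11 - 18}{-4 + I{\left(5 \right)}} \left(\left(-19 + 0\right) - 18\right)} = \frac{1006}{\frac{11 - 18}{-4 + 0} \left(\left(-19 + 0\right) - 18\right)} = \frac{1006}{- \frac{7}{-4} \left(-19 - 18\right)} = \frac{1006}{\left(-7\right) \left(- \frac{1}{4}\right) \left(-37\right)} = \frac{1006}{\frac{7}{4} \left(-37\right)} = \frac{1006}{- \frac{259}{4}} = 1006 \left(- \frac{4}{259}\right) = - \frac{4024}{259}$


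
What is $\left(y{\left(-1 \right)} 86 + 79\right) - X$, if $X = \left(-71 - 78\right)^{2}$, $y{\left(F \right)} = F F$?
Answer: $-22036$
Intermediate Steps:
$y{\left(F \right)} = F^{2}$
$X = 22201$ ($X = \left(-149\right)^{2} = 22201$)
$\left(y{\left(-1 \right)} 86 + 79\right) - X = \left(\left(-1\right)^{2} \cdot 86 + 79\right) - 22201 = \left(1 \cdot 86 + 79\right) - 22201 = \left(86 + 79\right) - 22201 = 165 - 22201 = -22036$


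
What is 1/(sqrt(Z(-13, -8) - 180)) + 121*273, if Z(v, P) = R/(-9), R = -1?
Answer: 33033 - 3*I*sqrt(1619)/1619 ≈ 33033.0 - 0.074559*I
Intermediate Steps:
Z(v, P) = 1/9 (Z(v, P) = -1/(-9) = -1*(-1/9) = 1/9)
1/(sqrt(Z(-13, -8) - 180)) + 121*273 = 1/(sqrt(1/9 - 180)) + 121*273 = 1/(sqrt(-1619/9)) + 33033 = 1/(I*sqrt(1619)/3) + 33033 = -3*I*sqrt(1619)/1619 + 33033 = 33033 - 3*I*sqrt(1619)/1619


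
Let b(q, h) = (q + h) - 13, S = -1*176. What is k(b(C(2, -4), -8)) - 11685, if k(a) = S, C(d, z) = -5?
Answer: -11861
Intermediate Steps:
S = -176
b(q, h) = -13 + h + q (b(q, h) = (h + q) - 13 = -13 + h + q)
k(a) = -176
k(b(C(2, -4), -8)) - 11685 = -176 - 11685 = -11861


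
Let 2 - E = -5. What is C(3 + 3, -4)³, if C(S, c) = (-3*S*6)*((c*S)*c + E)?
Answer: -1376521314624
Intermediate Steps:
E = 7 (E = 2 - 1*(-5) = 2 + 5 = 7)
C(S, c) = -18*S*(7 + S*c²) (C(S, c) = (-3*S*6)*((c*S)*c + 7) = (-18*S)*((S*c)*c + 7) = (-18*S)*(S*c² + 7) = (-18*S)*(7 + S*c²) = -18*S*(7 + S*c²))
C(3 + 3, -4)³ = (-18*(3 + 3)*(7 + (3 + 3)*(-4)²))³ = (-18*6*(7 + 6*16))³ = (-18*6*(7 + 96))³ = (-18*6*103)³ = (-11124)³ = -1376521314624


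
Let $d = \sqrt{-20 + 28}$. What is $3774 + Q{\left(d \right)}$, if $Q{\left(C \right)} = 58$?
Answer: $3832$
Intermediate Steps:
$d = 2 \sqrt{2}$ ($d = \sqrt{8} = 2 \sqrt{2} \approx 2.8284$)
$3774 + Q{\left(d \right)} = 3774 + 58 = 3832$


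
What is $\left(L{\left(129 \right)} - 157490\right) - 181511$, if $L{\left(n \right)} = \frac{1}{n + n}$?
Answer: $- \frac{87462257}{258} \approx -3.39 \cdot 10^{5}$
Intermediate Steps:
$L{\left(n \right)} = \frac{1}{2 n}$
$\left(L{\left(129 \right)} - 157490\right) - 181511 = \left(\frac{1}{2 \cdot 129} - 157490\right) - 181511 = \left(\frac{1}{2} \cdot \frac{1}{129} - 157490\right) - 181511 = \left(\frac{1}{258} - 157490\right) - 181511 = - \frac{40632419}{258} - 181511 = - \frac{87462257}{258}$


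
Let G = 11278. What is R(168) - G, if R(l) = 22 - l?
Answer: -11424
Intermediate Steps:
R(168) - G = (22 - 1*168) - 1*11278 = (22 - 168) - 11278 = -146 - 11278 = -11424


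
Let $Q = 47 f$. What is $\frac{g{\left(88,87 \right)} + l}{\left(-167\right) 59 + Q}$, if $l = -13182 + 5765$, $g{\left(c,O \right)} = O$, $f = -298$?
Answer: $\frac{7330}{23859} \approx 0.30722$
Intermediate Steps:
$Q = -14006$ ($Q = 47 \left(-298\right) = -14006$)
$l = -7417$
$\frac{g{\left(88,87 \right)} + l}{\left(-167\right) 59 + Q} = \frac{87 - 7417}{\left(-167\right) 59 - 14006} = - \frac{7330}{-9853 - 14006} = - \frac{7330}{-23859} = \left(-7330\right) \left(- \frac{1}{23859}\right) = \frac{7330}{23859}$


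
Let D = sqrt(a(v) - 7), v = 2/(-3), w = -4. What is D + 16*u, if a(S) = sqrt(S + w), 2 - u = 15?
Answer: -208 + sqrt(-63 + 3*I*sqrt(42))/3 ≈ -207.6 + 2.6764*I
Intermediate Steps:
v = -2/3 (v = 2*(-1/3) = -2/3 ≈ -0.66667)
u = -13 (u = 2 - 1*15 = 2 - 15 = -13)
a(S) = sqrt(-4 + S) (a(S) = sqrt(S - 4) = sqrt(-4 + S))
D = sqrt(-7 + I*sqrt(42)/3) (D = sqrt(sqrt(-4 - 2/3) - 7) = sqrt(sqrt(-14/3) - 7) = sqrt(I*sqrt(42)/3 - 7) = sqrt(-7 + I*sqrt(42)/3) ≈ 0.40358 + 2.6764*I)
D + 16*u = sqrt(-63 + 3*I*sqrt(42))/3 + 16*(-13) = sqrt(-63 + 3*I*sqrt(42))/3 - 208 = -208 + sqrt(-63 + 3*I*sqrt(42))/3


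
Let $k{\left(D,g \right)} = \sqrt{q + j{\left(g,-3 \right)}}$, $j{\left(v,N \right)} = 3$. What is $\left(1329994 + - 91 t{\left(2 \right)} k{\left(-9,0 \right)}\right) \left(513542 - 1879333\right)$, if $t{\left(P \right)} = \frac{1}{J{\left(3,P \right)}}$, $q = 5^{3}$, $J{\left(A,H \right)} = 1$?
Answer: $-1816493835254 + 994295848 \sqrt{2} \approx -1.8151 \cdot 10^{12}$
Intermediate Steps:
$q = 125$
$t{\left(P \right)} = 1$ ($t{\left(P \right)} = 1^{-1} = 1$)
$k{\left(D,g \right)} = 8 \sqrt{2}$ ($k{\left(D,g \right)} = \sqrt{125 + 3} = \sqrt{128} = 8 \sqrt{2}$)
$\left(1329994 + - 91 t{\left(2 \right)} k{\left(-9,0 \right)}\right) \left(513542 - 1879333\right) = \left(1329994 + \left(-91\right) 1 \cdot 8 \sqrt{2}\right) \left(513542 - 1879333\right) = \left(1329994 - 91 \cdot 8 \sqrt{2}\right) \left(-1365791\right) = \left(1329994 - 728 \sqrt{2}\right) \left(-1365791\right) = -1816493835254 + 994295848 \sqrt{2}$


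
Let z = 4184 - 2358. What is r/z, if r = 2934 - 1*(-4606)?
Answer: 3770/913 ≈ 4.1292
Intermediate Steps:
r = 7540 (r = 2934 + 4606 = 7540)
z = 1826
r/z = 7540/1826 = 7540*(1/1826) = 3770/913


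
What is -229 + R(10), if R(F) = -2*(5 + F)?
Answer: -259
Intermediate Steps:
R(F) = -10 - 2*F
-229 + R(10) = -229 + (-10 - 2*10) = -229 + (-10 - 20) = -229 - 30 = -259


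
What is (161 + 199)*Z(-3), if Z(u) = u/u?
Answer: 360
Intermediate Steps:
Z(u) = 1
(161 + 199)*Z(-3) = (161 + 199)*1 = 360*1 = 360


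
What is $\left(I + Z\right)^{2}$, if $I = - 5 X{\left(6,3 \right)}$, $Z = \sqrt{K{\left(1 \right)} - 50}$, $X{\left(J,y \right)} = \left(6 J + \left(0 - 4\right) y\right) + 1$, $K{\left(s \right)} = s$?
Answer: $15576 - 1750 i \approx 15576.0 - 1750.0 i$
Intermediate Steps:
$X{\left(J,y \right)} = 1 - 4 y + 6 J$ ($X{\left(J,y \right)} = \left(6 J + \left(0 - 4\right) y\right) + 1 = \left(6 J - 4 y\right) + 1 = \left(- 4 y + 6 J\right) + 1 = 1 - 4 y + 6 J$)
$Z = 7 i$ ($Z = \sqrt{1 - 50} = \sqrt{-49} = 7 i \approx 7.0 i$)
$I = -125$ ($I = - 5 \left(1 - 12 + 6 \cdot 6\right) = - 5 \left(1 - 12 + 36\right) = \left(-5\right) 25 = -125$)
$\left(I + Z\right)^{2} = \left(-125 + 7 i\right)^{2}$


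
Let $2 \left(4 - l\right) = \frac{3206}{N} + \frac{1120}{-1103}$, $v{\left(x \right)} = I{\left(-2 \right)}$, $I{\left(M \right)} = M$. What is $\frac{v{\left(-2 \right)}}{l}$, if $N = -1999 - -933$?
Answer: $- \frac{2351596}{7068261} \approx -0.3327$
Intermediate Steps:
$N = -1066$ ($N = -1999 + 933 = -1066$)
$v{\left(x \right)} = -2$
$l = \frac{7068261}{1175798}$ ($l = 4 - \frac{\frac{3206}{-1066} + \frac{1120}{-1103}}{2} = 4 - \frac{3206 \left(- \frac{1}{1066}\right) + 1120 \left(- \frac{1}{1103}\right)}{2} = 4 - \frac{- \frac{1603}{533} - \frac{1120}{1103}}{2} = 4 - - \frac{2365069}{1175798} = 4 + \frac{2365069}{1175798} = \frac{7068261}{1175798} \approx 6.0115$)
$\frac{v{\left(-2 \right)}}{l} = - \frac{2}{\frac{7068261}{1175798}} = \left(-2\right) \frac{1175798}{7068261} = - \frac{2351596}{7068261}$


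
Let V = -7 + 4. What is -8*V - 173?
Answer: -149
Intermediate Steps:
V = -3
-8*V - 173 = -8*(-3) - 173 = 24 - 173 = -149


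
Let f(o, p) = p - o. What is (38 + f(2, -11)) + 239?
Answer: 264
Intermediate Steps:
(38 + f(2, -11)) + 239 = (38 + (-11 - 1*2)) + 239 = (38 + (-11 - 2)) + 239 = (38 - 13) + 239 = 25 + 239 = 264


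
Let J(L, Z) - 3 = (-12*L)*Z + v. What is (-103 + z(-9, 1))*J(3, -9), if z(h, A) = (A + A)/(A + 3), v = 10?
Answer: -69085/2 ≈ -34543.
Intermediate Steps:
J(L, Z) = 13 - 12*L*Z (J(L, Z) = 3 + ((-12*L)*Z + 10) = 3 + (-12*L*Z + 10) = 3 + (10 - 12*L*Z) = 13 - 12*L*Z)
z(h, A) = 2*A/(3 + A) (z(h, A) = (2*A)/(3 + A) = 2*A/(3 + A))
(-103 + z(-9, 1))*J(3, -9) = (-103 + 2*1/(3 + 1))*(13 - 12*3*(-9)) = (-103 + 2*1/4)*(13 + 324) = (-103 + 2*1*(1/4))*337 = (-103 + 1/2)*337 = -205/2*337 = -69085/2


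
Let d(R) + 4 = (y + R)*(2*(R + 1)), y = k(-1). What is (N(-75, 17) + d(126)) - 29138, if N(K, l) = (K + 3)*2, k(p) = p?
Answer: 2464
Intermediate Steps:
y = -1
N(K, l) = 6 + 2*K (N(K, l) = (3 + K)*2 = 6 + 2*K)
d(R) = -4 + (-1 + R)*(2 + 2*R) (d(R) = -4 + (-1 + R)*(2*(R + 1)) = -4 + (-1 + R)*(2*(1 + R)) = -4 + (-1 + R)*(2 + 2*R))
(N(-75, 17) + d(126)) - 29138 = ((6 + 2*(-75)) + (-6 + 2*126²)) - 29138 = ((6 - 150) + (-6 + 2*15876)) - 29138 = (-144 + (-6 + 31752)) - 29138 = (-144 + 31746) - 29138 = 31602 - 29138 = 2464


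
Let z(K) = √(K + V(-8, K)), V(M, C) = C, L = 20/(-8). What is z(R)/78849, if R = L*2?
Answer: I*√10/78849 ≈ 4.0105e-5*I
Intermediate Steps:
L = -5/2 (L = 20*(-⅛) = -5/2 ≈ -2.5000)
R = -5 (R = -5/2*2 = -5)
z(K) = √2*√K (z(K) = √(K + K) = √(2*K) = √2*√K)
z(R)/78849 = (√2*√(-5))/78849 = (√2*(I*√5))*(1/78849) = (I*√10)*(1/78849) = I*√10/78849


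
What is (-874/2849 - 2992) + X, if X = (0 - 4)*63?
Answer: -9243030/2849 ≈ -3244.3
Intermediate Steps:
X = -252 (X = -4*63 = -252)
(-874/2849 - 2992) + X = (-874/2849 - 2992) - 252 = -8525082/2849 - 252 = -9243030/2849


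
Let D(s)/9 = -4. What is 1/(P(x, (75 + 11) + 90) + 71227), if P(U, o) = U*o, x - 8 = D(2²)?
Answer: 1/66299 ≈ 1.5083e-5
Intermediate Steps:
D(s) = -36 (D(s) = 9*(-4) = -36)
x = -28 (x = 8 - 36 = -28)
1/(P(x, (75 + 11) + 90) + 71227) = 1/(-28*((75 + 11) + 90) + 71227) = 1/(-28*(86 + 90) + 71227) = 1/(-28*176 + 71227) = 1/(-4928 + 71227) = 1/66299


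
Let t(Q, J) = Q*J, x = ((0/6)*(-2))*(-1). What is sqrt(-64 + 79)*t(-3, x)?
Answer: 0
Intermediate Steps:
x = 0 (x = ((0*(1/6))*(-2))*(-1) = (0*(-2))*(-1) = 0*(-1) = 0)
t(Q, J) = J*Q
sqrt(-64 + 79)*t(-3, x) = sqrt(-64 + 79)*(0*(-3)) = sqrt(15)*0 = 0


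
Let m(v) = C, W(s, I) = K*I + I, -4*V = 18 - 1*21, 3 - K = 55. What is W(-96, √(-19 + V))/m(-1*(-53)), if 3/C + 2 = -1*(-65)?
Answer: -1071*I*√73/2 ≈ -4575.3*I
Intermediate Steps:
K = -52 (K = 3 - 1*55 = 3 - 55 = -52)
V = ¾ (V = -(18 - 1*21)/4 = -(18 - 21)/4 = -¼*(-3) = ¾ ≈ 0.75000)
C = 1/21 (C = 3/(-2 - 1*(-65)) = 3/(-2 + 65) = 3/63 = 3*(1/63) = 1/21 ≈ 0.047619)
W(s, I) = -51*I (W(s, I) = -52*I + I = -51*I)
m(v) = 1/21
W(-96, √(-19 + V))/m(-1*(-53)) = (-51*√(-19 + ¾))/(1/21) = -51*I*√73/2*21 = -1071*I*√73/2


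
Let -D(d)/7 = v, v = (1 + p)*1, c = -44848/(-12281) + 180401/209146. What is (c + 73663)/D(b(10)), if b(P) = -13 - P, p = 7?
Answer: -189216633285727/143837233456 ≈ -1315.5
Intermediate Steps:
c = 11595284489/2568522026 (c = -44848*(-1/12281) + 180401*(1/209146) = 44848/12281 + 180401/209146 = 11595284489/2568522026 ≈ 4.5144)
v = 8 (v = (1 + 7)*1 = 8*1 = 8)
D(d) = -56 (D(d) = -7*8 = -56)
(c + 73663)/D(b(10)) = (11595284489/2568522026 + 73663)/(-56) = (189216633285727/2568522026)*(-1/56) = -189216633285727/143837233456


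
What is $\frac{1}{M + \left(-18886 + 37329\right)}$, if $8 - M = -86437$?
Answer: $\frac{1}{104888} \approx 9.534 \cdot 10^{-6}$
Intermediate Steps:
$M = 86445$ ($M = 8 - -86437 = 8 + 86437 = 86445$)
$\frac{1}{M + \left(-18886 + 37329\right)} = \frac{1}{86445 + \left(-18886 + 37329\right)} = \frac{1}{86445 + 18443} = \frac{1}{104888}$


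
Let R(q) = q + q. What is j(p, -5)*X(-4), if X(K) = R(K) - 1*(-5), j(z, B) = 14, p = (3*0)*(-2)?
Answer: -42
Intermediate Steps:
R(q) = 2*q
p = 0 (p = 0*(-2) = 0)
X(K) = 5 + 2*K (X(K) = 2*K - 1*(-5) = 2*K + 5 = 5 + 2*K)
j(p, -5)*X(-4) = 14*(5 + 2*(-4)) = 14*(5 - 8) = 14*(-3) = -42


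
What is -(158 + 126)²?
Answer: -80656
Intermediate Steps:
-(158 + 126)² = -1*284² = -1*80656 = -80656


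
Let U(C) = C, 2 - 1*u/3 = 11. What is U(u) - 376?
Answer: -403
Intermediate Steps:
u = -27 (u = 6 - 3*11 = 6 - 33 = -27)
U(u) - 376 = -27 - 376 = -403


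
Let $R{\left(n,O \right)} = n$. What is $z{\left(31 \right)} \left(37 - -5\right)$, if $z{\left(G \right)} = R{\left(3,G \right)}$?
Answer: $126$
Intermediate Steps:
$z{\left(G \right)} = 3$
$z{\left(31 \right)} \left(37 - -5\right) = 3 \left(37 - -5\right) = 3 \left(37 + 5\right) = 3 \cdot 42 = 126$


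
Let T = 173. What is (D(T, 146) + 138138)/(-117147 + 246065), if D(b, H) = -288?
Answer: 68925/64459 ≈ 1.0693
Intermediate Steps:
(D(T, 146) + 138138)/(-117147 + 246065) = (-288 + 138138)/(-117147 + 246065) = 137850/128918 = 137850*(1/128918) = 68925/64459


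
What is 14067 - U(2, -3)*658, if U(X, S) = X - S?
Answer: 10777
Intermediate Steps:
14067 - U(2, -3)*658 = 14067 - (2 - 1*(-3))*658 = 14067 - (2 + 3)*658 = 14067 - 5*658 = 14067 - 1*3290 = 14067 - 3290 = 10777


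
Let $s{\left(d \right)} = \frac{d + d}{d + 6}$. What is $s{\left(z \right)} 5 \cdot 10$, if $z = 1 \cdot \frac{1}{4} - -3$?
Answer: $\frac{1300}{37} \approx 35.135$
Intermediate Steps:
$z = \frac{13}{4}$ ($z = 1 \cdot \frac{1}{4} + 3 = \frac{1}{4} + 3 = \frac{13}{4} \approx 3.25$)
$s{\left(d \right)} = \frac{2 d}{6 + d}$
$s{\left(z \right)} 5 \cdot 10 = 2 \cdot \frac{13}{4} \frac{1}{6 + \frac{13}{4}} \cdot 5 \cdot 10 = 2 \cdot \frac{13}{4} \frac{1}{\frac{37}{4}} \cdot 5 \cdot 10 = 2 \cdot \frac{13}{4} \cdot \frac{4}{37} \cdot 5 \cdot 10 = \frac{26}{37} \cdot 5 \cdot 10 = \frac{130}{37} \cdot 10 = \frac{1300}{37}$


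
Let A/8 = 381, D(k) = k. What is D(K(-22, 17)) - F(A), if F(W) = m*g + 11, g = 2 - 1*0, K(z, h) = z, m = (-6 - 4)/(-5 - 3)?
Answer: -71/2 ≈ -35.500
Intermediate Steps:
m = 5/4 (m = -10/(-8) = -10*(-1/8) = 5/4 ≈ 1.2500)
g = 2 (g = 2 + 0 = 2)
A = 3048 (A = 8*381 = 3048)
F(W) = 27/2 (F(W) = (5/4)*2 + 11 = 5/2 + 11 = 27/2)
D(K(-22, 17)) - F(A) = -22 - 1*27/2 = -22 - 27/2 = -71/2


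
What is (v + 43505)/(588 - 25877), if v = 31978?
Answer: -75483/25289 ≈ -2.9848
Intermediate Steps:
(v + 43505)/(588 - 25877) = (31978 + 43505)/(588 - 25877) = 75483/(-25289) = 75483*(-1/25289) = -75483/25289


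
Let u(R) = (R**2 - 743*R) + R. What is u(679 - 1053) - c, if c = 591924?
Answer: -174540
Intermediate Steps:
u(R) = R**2 - 742*R
u(679 - 1053) - c = (679 - 1053)*(-742 + (679 - 1053)) - 1*591924 = -374*(-742 - 374) - 591924 = -374*(-1116) - 591924 = 417384 - 591924 = -174540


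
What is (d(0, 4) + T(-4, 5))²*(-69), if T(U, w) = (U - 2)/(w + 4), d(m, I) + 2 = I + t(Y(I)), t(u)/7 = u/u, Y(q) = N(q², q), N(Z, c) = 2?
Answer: -14375/3 ≈ -4791.7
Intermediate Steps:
Y(q) = 2
t(u) = 7 (t(u) = 7*(u/u) = 7*1 = 7)
d(m, I) = 5 + I (d(m, I) = -2 + (I + 7) = -2 + (7 + I) = 5 + I)
T(U, w) = (-2 + U)/(4 + w)
(d(0, 4) + T(-4, 5))²*(-69) = ((5 + 4) + (-2 - 4)/(4 + 5))²*(-69) = (9 - 6/9)²*(-69) = (9 + (⅑)*(-6))²*(-69) = (9 - ⅔)²*(-69) = (25/3)²*(-69) = (625/9)*(-69) = -14375/3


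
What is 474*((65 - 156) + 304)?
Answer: 100962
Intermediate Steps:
474*((65 - 156) + 304) = 474*(-91 + 304) = 474*213 = 100962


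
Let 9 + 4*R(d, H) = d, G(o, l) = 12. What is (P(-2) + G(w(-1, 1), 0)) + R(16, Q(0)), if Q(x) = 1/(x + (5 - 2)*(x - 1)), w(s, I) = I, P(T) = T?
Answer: 47/4 ≈ 11.750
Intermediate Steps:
Q(x) = 1/(-3 + 4*x) (Q(x) = 1/(x + 3*(-1 + x)) = 1/(x + (-3 + 3*x)) = 1/(-3 + 4*x))
R(d, H) = -9/4 + d/4
(P(-2) + G(w(-1, 1), 0)) + R(16, Q(0)) = (-2 + 12) + (-9/4 + (1/4)*16) = 10 + (-9/4 + 4) = 10 + 7/4 = 47/4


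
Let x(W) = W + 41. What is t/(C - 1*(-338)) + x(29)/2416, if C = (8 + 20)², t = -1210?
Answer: -64655/61608 ≈ -1.0495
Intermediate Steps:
x(W) = 41 + W
C = 784 (C = 28² = 784)
t/(C - 1*(-338)) + x(29)/2416 = -1210/(784 - 1*(-338)) + (41 + 29)/2416 = -1210/(784 + 338) + 70*(1/2416) = -1210/1122 + 35/1208 = -1210*1/1122 + 35/1208 = -55/51 + 35/1208 = -64655/61608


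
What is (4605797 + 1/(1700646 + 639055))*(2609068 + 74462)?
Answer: 28918223372249483940/2339701 ≈ 1.2360e+13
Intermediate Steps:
(4605797 + 1/(1700646 + 639055))*(2609068 + 74462) = (4605797 + 1/2339701)*2683530 = (10776187846698/2339701)*2683530 = 28918223372249483940/2339701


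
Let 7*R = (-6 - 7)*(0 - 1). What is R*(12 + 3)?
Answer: 195/7 ≈ 27.857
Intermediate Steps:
R = 13/7 (R = ((-6 - 7)*(0 - 1))/7 = (-13*(-1))/7 = (1/7)*13 = 13/7 ≈ 1.8571)
R*(12 + 3) = 13*(12 + 3)/7 = (13/7)*15 = 195/7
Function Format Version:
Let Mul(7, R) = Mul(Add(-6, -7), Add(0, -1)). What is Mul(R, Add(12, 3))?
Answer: Rational(195, 7) ≈ 27.857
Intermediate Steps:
R = Rational(13, 7) (R = Mul(Rational(1, 7), Mul(Add(-6, -7), Add(0, -1))) = Mul(Rational(1, 7), Mul(-13, -1)) = Mul(Rational(1, 7), 13) = Rational(13, 7) ≈ 1.8571)
Mul(R, Add(12, 3)) = Mul(Rational(13, 7), Add(12, 3)) = Mul(Rational(13, 7), 15) = Rational(195, 7)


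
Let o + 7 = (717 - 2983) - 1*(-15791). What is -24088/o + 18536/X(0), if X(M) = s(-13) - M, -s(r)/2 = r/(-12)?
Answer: -751865516/87867 ≈ -8556.9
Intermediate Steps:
s(r) = r/6 (s(r) = -2*r/(-12) = -2*r*(-1)/12 = -(-1)*r/6 = r/6)
X(M) = -13/6 - M (X(M) = (⅙)*(-13) - M = -13/6 - M)
o = 13518 (o = -7 + ((717 - 2983) - 1*(-15791)) = -7 + (-2266 + 15791) = -7 + 13525 = 13518)
-24088/o + 18536/X(0) = -24088/13518 + 18536/(-13/6 - 1*0) = -24088*1/13518 + 18536/(-13/6 + 0) = -12044/6759 + 18536/(-13/6) = -12044/6759 + 18536*(-6/13) = -12044/6759 - 111216/13 = -751865516/87867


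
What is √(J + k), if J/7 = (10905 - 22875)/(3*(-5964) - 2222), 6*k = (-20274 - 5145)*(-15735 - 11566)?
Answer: √46793192142073814/20114 ≈ 10755.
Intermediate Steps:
k = 231321373/2 (k = ((-20274 - 5145)*(-15735 - 11566))/6 = (-25419*(-27301))/6 = (⅙)*693964119 = 231321373/2 ≈ 1.1566e+8)
J = 41895/10057 (J = 7*((10905 - 22875)/(3*(-5964) - 2222)) = 7*(-11970/(-17892 - 2222)) = 7*(-11970/(-20114)) = 7*(-11970*(-1/20114)) = 7*(5985/10057) = 41895/10057 ≈ 4.1658)
√(J + k) = √(41895/10057 + 231321373/2) = √(2326399132051/20114) = √46793192142073814/20114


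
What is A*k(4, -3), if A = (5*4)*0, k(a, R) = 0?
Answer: 0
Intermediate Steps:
A = 0 (A = 20*0 = 0)
A*k(4, -3) = 0*0 = 0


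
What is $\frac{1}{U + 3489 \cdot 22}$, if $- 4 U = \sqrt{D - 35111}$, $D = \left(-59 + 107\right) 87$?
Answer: $\frac{1228128}{94268679959} + \frac{4 i \sqrt{30935}}{94268679959} \approx 1.3028 \cdot 10^{-5} + 7.4631 \cdot 10^{-9} i$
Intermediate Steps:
$D = 4176$ ($D = 48 \cdot 87 = 4176$)
$U = - \frac{i \sqrt{30935}}{4}$ ($U = - \frac{\sqrt{4176 - 35111}}{4} = - \frac{\sqrt{-30935}}{4} = - \frac{i \sqrt{30935}}{4} \approx - 43.971 i$)
$\frac{1}{U + 3489 \cdot 22} = \frac{1}{- \frac{i \sqrt{30935}}{4} + 3489 \cdot 22} = \frac{1}{- \frac{i \sqrt{30935}}{4} + 76758} = \frac{1}{76758 - \frac{i \sqrt{30935}}{4}}$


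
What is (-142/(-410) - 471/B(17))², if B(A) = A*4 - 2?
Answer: 937768129/20340100 ≈ 46.104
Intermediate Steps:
B(A) = -2 + 4*A (B(A) = 4*A - 2 = -2 + 4*A)
(-142/(-410) - 471/B(17))² = (-142/(-410) - 471/(-2 + 4*17))² = (-142*(-1/410) - 471/(-2 + 68))² = (71/205 - 471/66)² = (71/205 - 471*1/66)² = (71/205 - 157/22)² = (-30623/4510)² = 937768129/20340100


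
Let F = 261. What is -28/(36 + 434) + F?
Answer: 61321/235 ≈ 260.94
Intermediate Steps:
-28/(36 + 434) + F = -28/(36 + 434) + 261 = -28/470 + 261 = -28*1/470 + 261 = -14/235 + 261 = 61321/235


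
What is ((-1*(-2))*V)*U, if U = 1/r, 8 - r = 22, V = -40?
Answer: 40/7 ≈ 5.7143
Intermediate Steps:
r = -14 (r = 8 - 1*22 = 8 - 22 = -14)
U = -1/14 (U = 1/(-14) = -1/14 ≈ -0.071429)
((-1*(-2))*V)*U = (-1*(-2)*(-40))*(-1/14) = (2*(-40))*(-1/14) = -80*(-1/14) = 40/7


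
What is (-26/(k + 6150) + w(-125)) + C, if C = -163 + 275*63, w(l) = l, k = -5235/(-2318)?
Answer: 18689499179/1096995 ≈ 17037.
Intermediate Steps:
k = 5235/2318 (k = -5235*(-1/2318) = 5235/2318 ≈ 2.2584)
C = 17162 (C = -163 + 17325 = 17162)
(-26/(k + 6150) + w(-125)) + C = (-26/(5235/2318 + 6150) - 125) + 17162 = (-26/14260935/2318 - 125) + 17162 = (-26*2318/14260935 - 125) + 17162 = (-4636/1096995 - 125) + 17162 = -137129011/1096995 + 17162 = 18689499179/1096995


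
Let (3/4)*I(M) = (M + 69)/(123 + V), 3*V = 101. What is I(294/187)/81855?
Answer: 8798/1199039325 ≈ 7.3375e-6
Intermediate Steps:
V = 101/3 (V = (1/3)*101 = 101/3 ≈ 33.667)
I(M) = 138/235 + 2*M/235 (I(M) = 4*((M + 69)/(123 + 101/3))/3 = 4*((69 + M)/(470/3))/3 = 4*((69 + M)*(3/470))/3 = 4*(207/470 + 3*M/470)/3 = 138/235 + 2*M/235)
I(294/187)/81855 = (138/235 + 2*(294/187)/235)/81855 = (138/235 + 2*(294*(1/187))/235)*(1/81855) = (138/235 + (2/235)*(294/187))*(1/81855) = (138/235 + 588/43945)*(1/81855) = (26394/43945)*(1/81855) = 8798/1199039325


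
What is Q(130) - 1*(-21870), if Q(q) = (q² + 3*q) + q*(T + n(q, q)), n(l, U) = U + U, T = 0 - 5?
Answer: 72310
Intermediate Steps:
T = -5
n(l, U) = 2*U
Q(q) = q² + 3*q + q*(-5 + 2*q) (Q(q) = (q² + 3*q) + q*(-5 + 2*q) = q² + 3*q + q*(-5 + 2*q))
Q(130) - 1*(-21870) = 130*(-2 + 3*130) - 1*(-21870) = 130*(-2 + 390) + 21870 = 130*388 + 21870 = 50440 + 21870 = 72310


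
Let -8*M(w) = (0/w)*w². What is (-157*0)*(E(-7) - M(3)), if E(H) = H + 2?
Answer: 0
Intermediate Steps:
M(w) = 0 (M(w) = -0/w*w²/8 = -0*w² = -⅛*0 = 0)
E(H) = 2 + H
(-157*0)*(E(-7) - M(3)) = (-157*0)*((2 - 7) - 1*0) = 0*(-5 + 0) = 0*(-5) = 0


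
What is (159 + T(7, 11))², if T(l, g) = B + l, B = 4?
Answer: 28900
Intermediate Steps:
T(l, g) = 4 + l
(159 + T(7, 11))² = (159 + (4 + 7))² = (159 + 11)² = 170² = 28900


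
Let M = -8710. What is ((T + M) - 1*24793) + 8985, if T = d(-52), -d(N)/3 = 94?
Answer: -24800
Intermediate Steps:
d(N) = -282 (d(N) = -3*94 = -282)
T = -282
((T + M) - 1*24793) + 8985 = ((-282 - 8710) - 1*24793) + 8985 = (-8992 - 24793) + 8985 = -33785 + 8985 = -24800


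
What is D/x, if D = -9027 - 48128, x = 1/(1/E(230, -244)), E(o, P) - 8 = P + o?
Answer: 57155/6 ≈ 9525.8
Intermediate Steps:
E(o, P) = 8 + P + o (E(o, P) = 8 + (P + o) = 8 + P + o)
x = -6 (x = 1/(1/(8 - 244 + 230)) = 1/(1/(-6)) = 1/(-1/6) = -6)
D = -57155
D/x = -57155/(-6) = -57155*(-1/6) = 57155/6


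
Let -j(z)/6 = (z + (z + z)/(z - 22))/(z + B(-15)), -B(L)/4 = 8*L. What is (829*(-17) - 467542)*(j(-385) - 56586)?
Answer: 19151227459980/703 ≈ 2.7242e+10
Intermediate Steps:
B(L) = -32*L
j(z) = -6*(z + 2*z/(-22 + z))/(480 + z) (j(z) = -6*(z + (z + z)/(z - 22))/(z - 32*(-15)) = -6*(z + (2*z)/(-22 + z))/(z + 480) = -6*(z + 2*z/(-22 + z))/(480 + z))
(829*(-17) - 467542)*(j(-385) - 56586) = (829*(-17) - 467542)*(6*(-385)*(20 - 1*(-385))/(-10560 + (-385)**2 + 458*(-385)) - 56586) = (-14093 - 467542)*(6*(-385)*(20 + 385)/(-10560 + 148225 - 176330) - 56586) = -481635*(6*(-385)*405/(-38665) - 56586) = -481635*(6*(-385)*(-1/38665)*405 - 56586) = -481635*(17010/703 - 56586) = -481635*(-39762948/703) = 19151227459980/703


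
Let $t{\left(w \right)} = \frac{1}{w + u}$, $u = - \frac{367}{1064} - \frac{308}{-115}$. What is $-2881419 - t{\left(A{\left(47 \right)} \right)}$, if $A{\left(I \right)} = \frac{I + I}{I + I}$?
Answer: $- \frac{1175235845633}{407867} \approx -2.8814 \cdot 10^{6}$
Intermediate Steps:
$A{\left(I \right)} = 1$ ($A{\left(I \right)} = \frac{2 I}{2 I} = 2 I \frac{1}{2 I} = 1$)
$u = \frac{285507}{122360}$ ($u = \left(-367\right) \frac{1}{1064} - - \frac{308}{115} = - \frac{367}{1064} + \frac{308}{115} = \frac{285507}{122360} \approx 2.3333$)
$t{\left(w \right)} = \frac{1}{\frac{285507}{122360} + w}$ ($t{\left(w \right)} = \frac{1}{w + \frac{285507}{122360}} = \frac{1}{\frac{285507}{122360} + w}$)
$-2881419 - t{\left(A{\left(47 \right)} \right)} = -2881419 - \frac{122360}{285507 + 122360 \cdot 1} = -2881419 - \frac{122360}{285507 + 122360} = -2881419 - \frac{122360}{407867} = - \frac{1175235845633}{407867}$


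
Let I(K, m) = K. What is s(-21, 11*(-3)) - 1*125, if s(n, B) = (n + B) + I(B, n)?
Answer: -212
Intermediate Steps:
s(n, B) = n + 2*B (s(n, B) = (n + B) + B = (B + n) + B = n + 2*B)
s(-21, 11*(-3)) - 1*125 = (-21 + 2*(11*(-3))) - 1*125 = (-21 + 2*(-33)) - 125 = (-21 - 66) - 125 = -87 - 125 = -212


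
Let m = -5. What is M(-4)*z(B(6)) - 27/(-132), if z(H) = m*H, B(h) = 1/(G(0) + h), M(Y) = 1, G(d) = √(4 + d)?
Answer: -37/88 ≈ -0.42045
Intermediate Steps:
B(h) = 1/(2 + h) (B(h) = 1/(√(4 + 0) + h) = 1/(√4 + h) = 1/(2 + h))
z(H) = -5*H
M(-4)*z(B(6)) - 27/(-132) = 1*(-5/(2 + 6)) - 27/(-132) = 1*(-5/8) - 27*(-1/132) = 1*(-5*⅛) + 9/44 = 1*(-5/8) + 9/44 = -5/8 + 9/44 = -37/88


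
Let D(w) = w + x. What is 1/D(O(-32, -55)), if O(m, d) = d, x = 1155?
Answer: 1/1100 ≈ 0.00090909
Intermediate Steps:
D(w) = 1155 + w (D(w) = w + 1155 = 1155 + w)
1/D(O(-32, -55)) = 1/(1155 - 55) = 1/1100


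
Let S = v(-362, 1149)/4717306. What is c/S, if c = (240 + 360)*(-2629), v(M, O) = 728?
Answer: -930134810550/91 ≈ -1.0221e+10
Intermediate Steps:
c = -1577400 (c = 600*(-2629) = -1577400)
S = 364/2358653 (S = 728/4717306 = 728*(1/4717306) = 364/2358653 ≈ 0.00015433)
c/S = -1577400/364/2358653 = -1577400*2358653/364 = -930134810550/91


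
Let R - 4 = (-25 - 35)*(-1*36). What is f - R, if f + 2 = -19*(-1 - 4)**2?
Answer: -2641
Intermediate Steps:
f = -477 (f = -2 - 19*(-1 - 4)**2 = -2 - 19*(-5)**2 = -2 - 19*25 = -2 - 475 = -477)
R = 2164 (R = 4 + (-25 - 35)*(-1*36) = 4 - 60*(-36) = 4 + 2160 = 2164)
f - R = -477 - 1*2164 = -477 - 2164 = -2641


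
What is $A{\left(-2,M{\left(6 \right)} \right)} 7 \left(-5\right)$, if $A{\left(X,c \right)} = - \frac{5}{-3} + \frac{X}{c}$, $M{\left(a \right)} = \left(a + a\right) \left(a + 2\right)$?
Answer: $- \frac{2765}{48} \approx -57.604$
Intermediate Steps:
$M{\left(a \right)} = 2 a \left(2 + a\right)$
$A{\left(X,c \right)} = \frac{5}{3} + \frac{X}{c}$ ($A{\left(X,c \right)} = \left(-5\right) \left(- \frac{1}{3}\right) + \frac{X}{c} = \frac{5}{3} + \frac{X}{c}$)
$A{\left(-2,M{\left(6 \right)} \right)} 7 \left(-5\right) = \left(\frac{5}{3} - \frac{2}{2 \cdot 6 \left(2 + 6\right)}\right) 7 \left(-5\right) = \left(\frac{5}{3} - \frac{2}{2 \cdot 6 \cdot 8}\right) 7 \left(-5\right) = \left(\frac{5}{3} - \frac{2}{96}\right) 7 \left(-5\right) = \left(\frac{5}{3} - \frac{1}{48}\right) 7 \left(-5\right) = \frac{79}{48} \cdot 7 \left(-5\right) = \frac{553}{48} \left(-5\right) = - \frac{2765}{48}$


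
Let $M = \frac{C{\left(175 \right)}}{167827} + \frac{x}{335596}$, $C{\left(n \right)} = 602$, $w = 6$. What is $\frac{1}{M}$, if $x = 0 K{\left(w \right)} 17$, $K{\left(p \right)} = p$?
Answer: $\frac{167827}{602} \approx 278.78$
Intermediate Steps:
$x = 0$ ($x = 0 \cdot 6 \cdot 17 = 0 \cdot 17 = 0$)
$M = \frac{602}{167827}$ ($M = \frac{602}{167827} + \frac{0}{335596} = 602 \cdot \frac{1}{167827} + 0 \cdot \frac{1}{335596} = \frac{602}{167827} + 0 = \frac{602}{167827} \approx 0.003587$)
$\frac{1}{M} = \frac{1}{\frac{602}{167827}} = \frac{167827}{602}$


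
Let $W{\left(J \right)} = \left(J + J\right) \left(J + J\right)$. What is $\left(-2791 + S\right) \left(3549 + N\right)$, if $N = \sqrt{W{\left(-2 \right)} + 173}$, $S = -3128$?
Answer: $-21006531 - 17757 \sqrt{21} \approx -2.1088 \cdot 10^{7}$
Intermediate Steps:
$W{\left(J \right)} = 4 J^{2}$ ($W{\left(J \right)} = 2 J 2 J = 4 J^{2}$)
$N = 3 \sqrt{21}$ ($N = \sqrt{4 \left(-2\right)^{2} + 173} = \sqrt{4 \cdot 4 + 173} = \sqrt{16 + 173} = \sqrt{189} = 3 \sqrt{21} \approx 13.748$)
$\left(-2791 + S\right) \left(3549 + N\right) = \left(-2791 - 3128\right) \left(3549 + 3 \sqrt{21}\right) = - 5919 \left(3549 + 3 \sqrt{21}\right) = -21006531 - 17757 \sqrt{21}$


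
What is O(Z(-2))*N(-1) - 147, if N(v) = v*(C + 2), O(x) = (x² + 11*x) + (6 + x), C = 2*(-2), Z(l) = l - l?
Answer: -135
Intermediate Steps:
Z(l) = 0
C = -4
O(x) = 6 + x² + 12*x
N(v) = -2*v (N(v) = v*(-4 + 2) = v*(-2) = -2*v)
O(Z(-2))*N(-1) - 147 = (6 + 0² + 12*0)*(-2*(-1)) - 147 = (6 + 0 + 0)*2 - 147 = 6*2 - 147 = 12 - 147 = -135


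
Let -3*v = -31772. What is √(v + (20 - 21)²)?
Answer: 5*√3813/3 ≈ 102.92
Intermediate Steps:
v = 31772/3 (v = -⅓*(-31772) = 31772/3 ≈ 10591.)
√(v + (20 - 21)²) = √(31772/3 + (20 - 21)²) = √(31772/3 + (-1)²) = √(31772/3 + 1) = √(31775/3) = 5*√3813/3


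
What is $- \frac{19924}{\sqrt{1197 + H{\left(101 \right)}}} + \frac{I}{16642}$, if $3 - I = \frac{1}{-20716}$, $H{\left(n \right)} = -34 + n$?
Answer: $\frac{62149}{344755672} - \frac{4981 \sqrt{79}}{79} \approx -560.41$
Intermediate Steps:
$I = \frac{62149}{20716}$ ($I = 3 - \frac{1}{-20716} = 3 - - \frac{1}{20716} = 3 + \frac{1}{20716} = \frac{62149}{20716} \approx 3.0$)
$- \frac{19924}{\sqrt{1197 + H{\left(101 \right)}}} + \frac{I}{16642} = - \frac{19924}{\sqrt{1197 + \left(-34 + 101\right)}} + \frac{62149}{20716 \cdot 16642} = - \frac{19924}{\sqrt{1197 + 67}} + \frac{62149}{20716} \cdot \frac{1}{16642} = - \frac{19924}{\sqrt{1264}} + \frac{62149}{344755672} = - \frac{19924}{4 \sqrt{79}} + \frac{62149}{344755672} = - 19924 \frac{\sqrt{79}}{316} + \frac{62149}{344755672} = - \frac{4981 \sqrt{79}}{79} + \frac{62149}{344755672} = \frac{62149}{344755672} - \frac{4981 \sqrt{79}}{79}$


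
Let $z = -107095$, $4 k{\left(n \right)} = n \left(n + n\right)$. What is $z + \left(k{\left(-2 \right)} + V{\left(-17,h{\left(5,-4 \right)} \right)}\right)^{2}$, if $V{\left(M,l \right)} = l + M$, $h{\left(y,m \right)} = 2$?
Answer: $-106926$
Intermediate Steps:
$k{\left(n \right)} = \frac{n^{2}}{2}$ ($k{\left(n \right)} = \frac{n \left(n + n\right)}{4} = \frac{n 2 n}{4} = \frac{2 n^{2}}{4} = \frac{n^{2}}{2}$)
$V{\left(M,l \right)} = M + l$
$z + \left(k{\left(-2 \right)} + V{\left(-17,h{\left(5,-4 \right)} \right)}\right)^{2} = -107095 + \left(\frac{\left(-2\right)^{2}}{2} + \left(-17 + 2\right)\right)^{2} = -107095 + \left(\frac{1}{2} \cdot 4 - 15\right)^{2} = -107095 + \left(2 - 15\right)^{2} = -107095 + \left(-13\right)^{2} = -107095 + 169 = -106926$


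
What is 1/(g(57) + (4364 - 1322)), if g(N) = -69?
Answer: 1/2973 ≈ 0.00033636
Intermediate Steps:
1/(g(57) + (4364 - 1322)) = 1/(-69 + (4364 - 1322)) = 1/(-69 + 3042) = 1/2973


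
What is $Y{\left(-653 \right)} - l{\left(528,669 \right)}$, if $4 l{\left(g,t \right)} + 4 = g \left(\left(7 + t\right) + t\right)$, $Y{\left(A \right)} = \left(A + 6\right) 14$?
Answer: $-186597$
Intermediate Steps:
$Y{\left(A \right)} = 84 + 14 A$ ($Y{\left(A \right)} = \left(6 + A\right) 14 = 84 + 14 A$)
$l{\left(g,t \right)} = -1 + \frac{g \left(7 + 2 t\right)}{4}$ ($l{\left(g,t \right)} = -1 + \frac{g \left(\left(7 + t\right) + t\right)}{4} = -1 + \frac{g \left(7 + 2 t\right)}{4}$)
$Y{\left(-653 \right)} - l{\left(528,669 \right)} = \left(84 + 14 \left(-653\right)\right) - \left(-1 + \frac{7}{4} \cdot 528 + \frac{1}{2} \cdot 528 \cdot 669\right) = \left(84 - 9142\right) - \left(-1 + 924 + 176616\right) = -9058 - 177539 = -186597$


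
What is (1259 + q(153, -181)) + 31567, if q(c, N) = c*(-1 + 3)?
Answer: 33132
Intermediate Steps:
q(c, N) = 2*c (q(c, N) = c*2 = 2*c)
(1259 + q(153, -181)) + 31567 = (1259 + 2*153) + 31567 = (1259 + 306) + 31567 = 1565 + 31567 = 33132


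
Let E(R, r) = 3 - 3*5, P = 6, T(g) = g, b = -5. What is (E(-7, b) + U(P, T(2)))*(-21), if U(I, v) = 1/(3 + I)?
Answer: 749/3 ≈ 249.67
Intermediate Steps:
E(R, r) = -12 (E(R, r) = 3 - 15 = -12)
(E(-7, b) + U(P, T(2)))*(-21) = (-12 + 1/(3 + 6))*(-21) = (-12 + 1/9)*(-21) = -107/9*(-21) = 749/3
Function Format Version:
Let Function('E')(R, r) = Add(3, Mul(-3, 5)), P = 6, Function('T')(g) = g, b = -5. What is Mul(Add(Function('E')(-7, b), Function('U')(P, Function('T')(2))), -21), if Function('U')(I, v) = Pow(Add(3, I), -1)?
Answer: Rational(749, 3) ≈ 249.67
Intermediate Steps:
Function('E')(R, r) = -12 (Function('E')(R, r) = Add(3, -15) = -12)
Mul(Add(Function('E')(-7, b), Function('U')(P, Function('T')(2))), -21) = Mul(Add(-12, Pow(Add(3, 6), -1)), -21) = Mul(Add(-12, Pow(9, -1)), -21) = Mul(Add(-12, Rational(1, 9)), -21) = Mul(Rational(-107, 9), -21) = Rational(749, 3)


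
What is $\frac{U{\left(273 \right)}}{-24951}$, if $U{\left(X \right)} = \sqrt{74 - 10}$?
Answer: $- \frac{8}{24951} \approx -0.00032063$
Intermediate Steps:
$U{\left(X \right)} = 8$ ($U{\left(X \right)} = \sqrt{64} = 8$)
$\frac{U{\left(273 \right)}}{-24951} = \frac{8}{-24951} = 8 \left(- \frac{1}{24951}\right) = - \frac{8}{24951}$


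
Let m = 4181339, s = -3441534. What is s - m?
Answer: -7622873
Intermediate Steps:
s - m = -3441534 - 1*4181339 = -3441534 - 4181339 = -7622873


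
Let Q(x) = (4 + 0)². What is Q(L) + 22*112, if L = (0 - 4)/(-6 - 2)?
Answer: 2480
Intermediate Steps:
L = ½ (L = -4/(-8) = -4*(-⅛) = ½ ≈ 0.50000)
Q(x) = 16 (Q(x) = 4² = 16)
Q(L) + 22*112 = 16 + 22*112 = 16 + 2464 = 2480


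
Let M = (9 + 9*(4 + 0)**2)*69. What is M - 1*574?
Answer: 9983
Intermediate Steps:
M = 10557 (M = (9 + 9*4**2)*69 = (9 + 9*16)*69 = (9 + 144)*69 = 153*69 = 10557)
M - 1*574 = 10557 - 1*574 = 10557 - 574 = 9983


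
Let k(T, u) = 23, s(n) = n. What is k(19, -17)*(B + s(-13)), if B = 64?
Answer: 1173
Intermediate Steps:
k(19, -17)*(B + s(-13)) = 23*(64 - 13) = 23*51 = 1173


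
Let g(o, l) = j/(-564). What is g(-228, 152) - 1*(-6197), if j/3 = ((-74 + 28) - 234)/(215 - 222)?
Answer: 291249/47 ≈ 6196.8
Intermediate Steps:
j = 120 (j = 3*(((-74 + 28) - 234)/(215 - 222)) = 3*((-46 - 234)/(-7)) = 3*(-280*(-1/7)) = 3*40 = 120)
g(o, l) = -10/47 (g(o, l) = 120/(-564) = 120*(-1/564) = -10/47)
g(-228, 152) - 1*(-6197) = -10/47 - 1*(-6197) = -10/47 + 6197 = 291249/47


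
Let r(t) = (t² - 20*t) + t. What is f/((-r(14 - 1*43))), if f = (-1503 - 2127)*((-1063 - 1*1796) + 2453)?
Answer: -4235/4 ≈ -1058.8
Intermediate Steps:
f = 1473780 (f = -3630*((-1063 - 1796) + 2453) = -3630*(-2859 + 2453) = -3630*(-406) = 1473780)
r(t) = t² - 19*t
f/((-r(14 - 1*43))) = 1473780/((-(14 - 1*43)*(-19 + (14 - 1*43)))) = 1473780/((-(14 - 43)*(-19 + (14 - 43)))) = 1473780/((-(-29)*(-19 - 29))) = 1473780/((-(-29)*(-48))) = 1473780/((-1*1392)) = 1473780/(-1392) = 1473780*(-1/1392) = -4235/4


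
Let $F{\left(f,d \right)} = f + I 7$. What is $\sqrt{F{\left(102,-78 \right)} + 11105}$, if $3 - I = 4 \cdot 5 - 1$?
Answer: $\sqrt{11095} \approx 105.33$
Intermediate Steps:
$I = -16$ ($I = 3 - \left(4 \cdot 5 - 1\right) = 3 - \left(20 - 1\right) = 3 - 19 = -16$)
$F{\left(f,d \right)} = -112 + f$ ($F{\left(f,d \right)} = f - 112 = -112 + f$)
$\sqrt{F{\left(102,-78 \right)} + 11105} = \sqrt{\left(-112 + 102\right) + 11105} = \sqrt{-10 + 11105} = \sqrt{11095}$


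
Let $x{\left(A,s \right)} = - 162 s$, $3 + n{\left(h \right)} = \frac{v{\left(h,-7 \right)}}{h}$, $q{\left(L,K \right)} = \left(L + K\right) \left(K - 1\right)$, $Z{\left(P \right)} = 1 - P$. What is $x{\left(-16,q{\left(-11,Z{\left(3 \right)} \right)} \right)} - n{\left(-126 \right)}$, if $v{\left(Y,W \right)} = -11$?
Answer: $- \frac{795701}{126} \approx -6315.1$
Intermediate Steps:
$q{\left(L,K \right)} = \left(-1 + K\right) \left(K + L\right)$ ($q{\left(L,K \right)} = \left(K + L\right) \left(-1 + K\right) = \left(-1 + K\right) \left(K + L\right)$)
$n{\left(h \right)} = -3 - \frac{11}{h}$
$x{\left(-16,q{\left(-11,Z{\left(3 \right)} \right)} \right)} - n{\left(-126 \right)} = - 162 \left(\left(1 - 3\right)^{2} - \left(1 - 3\right) - -11 + \left(1 - 3\right) \left(-11\right)\right) - \left(-3 - \frac{11}{-126}\right) = - 162 \left(\left(1 - 3\right)^{2} - \left(1 - 3\right) + 11 + \left(1 - 3\right) \left(-11\right)\right) - \left(-3 - - \frac{11}{126}\right) = - 162 \left(\left(-2\right)^{2} - -2 + 11 - -22\right) - \left(-3 + \frac{11}{126}\right) = - 162 \left(4 + 2 + 11 + 22\right) - - \frac{367}{126} = \left(-162\right) 39 + \frac{367}{126} = -6318 + \frac{367}{126} = - \frac{795701}{126}$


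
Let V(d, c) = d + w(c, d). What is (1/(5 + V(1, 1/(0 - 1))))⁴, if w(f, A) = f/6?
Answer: 1296/1500625 ≈ 0.00086364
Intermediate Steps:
w(f, A) = f/6 (w(f, A) = f*(⅙) = f/6)
V(d, c) = d + c/6
(1/(5 + V(1, 1/(0 - 1))))⁴ = (1/(5 + (1 + 1/(6*(0 - 1)))))⁴ = (1/(5 + (1 + (⅙)/(-1))))⁴ = (1/(5 + (1 + (⅙)*(-1))))⁴ = (1/(5 + (1 - ⅙)))⁴ = (1/(5 + ⅚))⁴ = (1/(35/6))⁴ = (6/35)⁴ = 1296/1500625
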